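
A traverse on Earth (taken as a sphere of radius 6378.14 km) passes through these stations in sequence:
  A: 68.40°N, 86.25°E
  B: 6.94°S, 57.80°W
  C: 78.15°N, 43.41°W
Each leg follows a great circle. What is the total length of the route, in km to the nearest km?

Leg A→B: central angle 1.9912 rad, distance 12700.4 km.
Leg B→C: central angle 1.4915 rad, distance 9513.1 km.
Total: 12700.4 + 9513.1 ≈ 22214 km.

22214 km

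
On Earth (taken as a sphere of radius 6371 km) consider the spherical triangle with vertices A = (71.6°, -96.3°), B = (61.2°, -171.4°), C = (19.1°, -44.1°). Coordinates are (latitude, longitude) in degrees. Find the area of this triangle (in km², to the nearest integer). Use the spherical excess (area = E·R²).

3040859 km²

Side lengths (central angles): a = 1.5599, b = 1.0549, c = 0.5144 rad; semiperimeter s = 1.5646.
By l'Huilier's theorem, tan(E/4) = √[tan(s/2) tan((s−a)/2) tan((s−b)/2) tan((s−c)/2)], giving spherical excess E = 0.0749 rad.
Area = E·R² = 0.0749 × (6371)² ≈ 3040859 km².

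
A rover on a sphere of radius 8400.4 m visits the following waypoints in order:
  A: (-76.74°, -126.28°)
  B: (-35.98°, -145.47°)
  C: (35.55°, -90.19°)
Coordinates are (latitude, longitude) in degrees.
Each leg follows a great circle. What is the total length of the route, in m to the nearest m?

19022 m

Leg A→B: central angle 0.7271 rad, distance 6107.5 m.
Leg B→C: central angle 1.5374 rad, distance 12914.6 m.
Total: 6107.5 + 12914.6 ≈ 19022 m.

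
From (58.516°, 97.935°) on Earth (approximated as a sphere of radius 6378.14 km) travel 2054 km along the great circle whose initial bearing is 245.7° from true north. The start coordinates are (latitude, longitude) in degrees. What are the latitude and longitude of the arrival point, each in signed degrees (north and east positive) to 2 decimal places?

Angular distance δ = d/R = 2054/6378.14 = 0.32204 rad; initial bearing θ = 4.2883 rad.
sin φ₂ = sin φ₁ cos δ + cos φ₁ sin δ cos θ = (0.8528)(0.9486) + (0.5223)(0.3165)(-0.4115) = 0.7409, so φ₂ = 47.81°.
Δλ = atan2(sin θ sin δ cos φ₁, cos δ − sin φ₁ sin φ₂) = atan2(-0.1507, 0.3167) = -25.437°.
λ₂ = 97.935° − 25.437° = 72.50°.

47.81°, 72.50°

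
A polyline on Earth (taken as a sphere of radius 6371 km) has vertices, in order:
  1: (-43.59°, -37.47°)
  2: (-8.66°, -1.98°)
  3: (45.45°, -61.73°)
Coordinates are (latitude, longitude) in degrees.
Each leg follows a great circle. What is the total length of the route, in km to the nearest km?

13634 km

Leg 1→2: central angle 0.8137 rad, distance 5184.0 km.
Leg 2→3: central angle 1.3263 rad, distance 8449.8 km.
Total: 5184.0 + 8449.8 ≈ 13634 km.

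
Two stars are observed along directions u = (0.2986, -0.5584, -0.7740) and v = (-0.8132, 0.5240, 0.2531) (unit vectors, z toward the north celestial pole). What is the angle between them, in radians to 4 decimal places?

2.3911 rad

u·v = -0.7313; |u| = 1.0000, |v| = 1.0000.
cos θ = (u·v)/(|u||v|) = -0.7313, so θ = 2.3911 rad.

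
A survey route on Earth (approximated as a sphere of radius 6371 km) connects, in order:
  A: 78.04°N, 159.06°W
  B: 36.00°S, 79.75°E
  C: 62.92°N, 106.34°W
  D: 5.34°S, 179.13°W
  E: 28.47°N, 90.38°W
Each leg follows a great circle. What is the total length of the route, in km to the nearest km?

Leg A→B: central angle 2.2941 rad, distance 14615.6 km.
Leg B→C: central angle 2.6672 rad, distance 16992.6 km.
Leg C→D: central angle 1.5195 rad, distance 9680.9 km.
Leg D→E: central angle 1.5961 rad, distance 10168.6 km.
Total: 14615.6 + 16992.6 + 9680.9 + 10168.6 ≈ 51458 km.

51458 km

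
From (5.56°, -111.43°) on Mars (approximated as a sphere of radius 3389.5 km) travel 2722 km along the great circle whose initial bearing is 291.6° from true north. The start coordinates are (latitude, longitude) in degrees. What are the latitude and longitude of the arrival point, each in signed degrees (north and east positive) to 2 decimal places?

Angular distance δ = d/R = 2722/3389.5 = 0.80307 rad; initial bearing θ = 5.0894 rad.
sin φ₂ = sin φ₁ cos δ + cos φ₁ sin δ cos θ = (0.0969)(0.6945) + (0.9953)(0.7195)(0.3681) = 0.3309, so φ₂ = 19.32°.
Δλ = atan2(sin θ sin δ cos φ₁, cos δ − sin φ₁ sin φ₂) = atan2(-0.6658, 0.6624) = -45.146°.
λ₂ = -111.430° − 45.146° = -156.58°.

19.32°, -156.58°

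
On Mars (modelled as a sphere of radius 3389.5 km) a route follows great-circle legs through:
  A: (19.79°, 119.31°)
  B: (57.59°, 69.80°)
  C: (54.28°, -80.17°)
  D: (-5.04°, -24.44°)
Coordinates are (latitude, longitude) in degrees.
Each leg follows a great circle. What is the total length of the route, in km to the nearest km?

Leg A→B: central angle 0.9106 rad, distance 3086.4 km.
Leg B→C: central angle 1.1434 rad, distance 3875.5 km.
Leg C→D: central angle 1.3118 rad, distance 4446.2 km.
Total: 3086.4 + 3875.5 + 4446.2 ≈ 11408 km.

11408 km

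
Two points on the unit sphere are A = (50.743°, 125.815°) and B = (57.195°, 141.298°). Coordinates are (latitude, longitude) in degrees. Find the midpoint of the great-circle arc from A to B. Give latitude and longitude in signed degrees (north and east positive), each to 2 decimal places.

The central angle between A and B is δ = 0.1941 rad.
With f = 0.5, the slerp weights are sin((1−f)δ)/sin δ = 0.5024 and sin(fδ)/sin δ = 0.5024.
Weighted sum of the unit vectors: (0.5024)·(-0.3703,0.5131,0.7743) + (0.5024)·(-0.4228,0.3388,0.8405) = (-0.3984, 0.4280, 0.8112).
Converting back: φ = atan2(z, √(x²+y²)) = 54.22°, λ = atan2(y, x) = 132.95°.

54.22°, 132.95°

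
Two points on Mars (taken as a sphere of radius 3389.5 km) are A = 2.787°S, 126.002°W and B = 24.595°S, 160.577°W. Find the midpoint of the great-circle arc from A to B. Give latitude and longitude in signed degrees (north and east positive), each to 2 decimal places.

-14.31°, -142.45°

The central angle between A and B is δ = 0.6950 rad.
With f = 0.5, the slerp weights are sin((1−f)δ)/sin δ = 0.5318 and sin(fδ)/sin δ = 0.5318.
Weighted sum of the unit vectors: (0.5318)·(-0.5871,-0.8080,-0.0486) + (0.5318)·(-0.8575,-0.3024,-0.4162) = (-0.7682, -0.5905, -0.2472).
Converting back: φ = atan2(z, √(x²+y²)) = -14.31°, λ = atan2(y, x) = -142.45°.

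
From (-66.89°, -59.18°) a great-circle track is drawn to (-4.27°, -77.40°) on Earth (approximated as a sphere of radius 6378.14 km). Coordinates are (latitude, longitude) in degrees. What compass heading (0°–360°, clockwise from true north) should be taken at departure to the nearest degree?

With φ₁ = -1.1675, φ₂ = -0.0745, Δλ = -0.3180 rad, the forward-azimuth formula gives
θ = atan2( sin Δλ cos φ₂ , cos φ₁ sin φ₂ − sin φ₁ cos φ₂ cos Δλ ) = atan2(-0.3118, 0.8420) = -20.32°.
Adding 360° brings this into [0°, 360°): 340°.

340°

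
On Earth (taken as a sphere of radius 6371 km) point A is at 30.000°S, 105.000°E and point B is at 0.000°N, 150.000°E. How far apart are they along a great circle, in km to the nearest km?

5809 km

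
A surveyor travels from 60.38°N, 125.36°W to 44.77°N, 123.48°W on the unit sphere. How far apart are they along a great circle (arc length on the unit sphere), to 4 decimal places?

With latitudes φ₁ = 60.380°, φ₂ = 44.770° and longitude difference Δλ = 1.880°:
cos c = sin φ₁ sin φ₂ + cos φ₁ cos φ₂ cos Δλ = (0.8693)(0.7043) + (0.4942)(0.7099)(0.9995) = 0.96293,
so c = arccos(0.96293) = 0.27315 rad.
On the unit sphere the arc length equals the central angle: 0.2731.

0.2731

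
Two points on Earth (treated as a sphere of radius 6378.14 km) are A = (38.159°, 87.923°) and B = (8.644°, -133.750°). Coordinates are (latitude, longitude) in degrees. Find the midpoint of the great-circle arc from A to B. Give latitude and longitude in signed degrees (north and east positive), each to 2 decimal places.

49.37°, 173.76°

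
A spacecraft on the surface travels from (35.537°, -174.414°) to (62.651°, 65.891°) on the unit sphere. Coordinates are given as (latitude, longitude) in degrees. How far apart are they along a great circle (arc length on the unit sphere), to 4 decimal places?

1.2334

In radians: φ₁ = 0.6202, φ₂ = 1.0935, Δλ = -119.695° = -2.0891 rad.
cos c = sin φ₁ sin φ₂ + cos φ₁ cos φ₂ cos Δλ = (0.5812)(0.8882) + (0.8137)(0.4594)(-0.4954) = 0.33107,
so c = arccos(0.33107) = 1.23336 rad.
On the unit sphere the arc length equals the central angle: 1.2334.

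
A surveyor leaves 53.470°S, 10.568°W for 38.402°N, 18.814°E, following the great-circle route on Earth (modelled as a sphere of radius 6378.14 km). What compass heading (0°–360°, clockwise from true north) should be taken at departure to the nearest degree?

With φ₁ = -0.9332, φ₂ = 0.6702, Δλ = 0.5128 rad, the forward-azimuth formula gives
θ = atan2( sin Δλ cos φ₂ , cos φ₁ sin φ₂ − sin φ₁ cos φ₂ cos Δλ ) = atan2(0.3845, 0.9185) = 22.72°.
So the initial bearing is 23°.

23°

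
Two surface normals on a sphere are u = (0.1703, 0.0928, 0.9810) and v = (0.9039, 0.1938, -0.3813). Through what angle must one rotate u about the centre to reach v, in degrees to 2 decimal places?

101.66°

u·v = -0.2021; |u| = 1.0000, |v| = 1.0000.
cos θ = (u·v)/(|u||v|) = -0.2021, so θ = 101.66°.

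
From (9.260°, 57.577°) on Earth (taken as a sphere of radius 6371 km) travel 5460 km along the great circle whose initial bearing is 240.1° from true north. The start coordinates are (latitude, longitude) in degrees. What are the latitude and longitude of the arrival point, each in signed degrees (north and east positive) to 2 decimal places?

-15.46°, 14.74°

Angular distance δ = d/R = 5460/6371 = 0.85701 rad; initial bearing θ = 4.1905 rad.
sin φ₂ = sin φ₁ cos δ + cos φ₁ sin δ cos θ = (0.1609)(0.6547) + (0.9870)(0.7559)(-0.4985) = -0.2665, so φ₂ = -15.46°.
Δλ = atan2(sin θ sin δ cos φ₁, cos δ − sin φ₁ sin φ₂) = atan2(-0.6467, 0.6976) = -42.834°.
λ₂ = 57.577° − 42.834° = 14.74°.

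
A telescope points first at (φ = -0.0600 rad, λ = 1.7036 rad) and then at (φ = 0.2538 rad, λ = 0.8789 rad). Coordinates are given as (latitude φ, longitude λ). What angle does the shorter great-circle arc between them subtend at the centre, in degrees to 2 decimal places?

50.15°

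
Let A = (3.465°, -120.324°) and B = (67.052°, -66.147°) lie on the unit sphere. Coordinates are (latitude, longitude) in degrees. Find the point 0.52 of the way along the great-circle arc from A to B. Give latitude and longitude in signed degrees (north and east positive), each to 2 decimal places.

39.10°, -105.08°

The central angle between A and B is δ = 1.2834 rad.
With f = 0.52, the slerp weights are sin((1−f)δ)/sin δ = 0.6025 and sin(fδ)/sin δ = 0.6454.
Weighted sum of the unit vectors: (0.6025)·(-0.5040,-0.8616,0.0604) + (0.6454)·(0.1577,-0.3566,0.9209) = (-0.2019, -0.7493, 0.6307).
Converting back: φ = atan2(z, √(x²+y²)) = 39.10°, λ = atan2(y, x) = -105.08°.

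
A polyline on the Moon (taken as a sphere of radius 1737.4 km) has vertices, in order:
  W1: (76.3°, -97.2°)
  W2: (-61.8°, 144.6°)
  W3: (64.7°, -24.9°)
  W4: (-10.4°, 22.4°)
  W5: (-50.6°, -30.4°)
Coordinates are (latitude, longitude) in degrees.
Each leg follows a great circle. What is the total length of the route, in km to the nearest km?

Leg W1→W2: central angle 2.7120 rad, distance 4711.7 km.
Leg W2→W3: central angle 3.0450 rad, distance 5290.4 km.
Leg W3→W4: central angle 1.4486 rad, distance 2516.9 km.
Leg W4→W5: central angle 1.0275 rad, distance 1785.2 km.
Total: 4711.7 + 5290.4 + 2516.9 + 1785.2 ≈ 14304 km.

14304 km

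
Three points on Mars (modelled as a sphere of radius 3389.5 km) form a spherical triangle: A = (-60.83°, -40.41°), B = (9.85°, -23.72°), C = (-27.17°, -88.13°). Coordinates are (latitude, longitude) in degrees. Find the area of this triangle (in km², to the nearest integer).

6621216 km²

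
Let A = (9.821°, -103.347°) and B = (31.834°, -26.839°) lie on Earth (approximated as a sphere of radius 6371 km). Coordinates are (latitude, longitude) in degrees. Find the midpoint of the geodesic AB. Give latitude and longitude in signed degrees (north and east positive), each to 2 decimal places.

The central angle between A and B is δ = 1.2815 rad.
With f = 0.5, the slerp weights are sin((1−f)δ)/sin δ = 0.6237 and sin(fδ)/sin δ = 0.6237.
Weighted sum of the unit vectors: (0.6237)·(-0.2275,-0.9587,0.1706) + (0.6237)·(0.7581,-0.3836,0.5275) = (0.3309, -0.8372, 0.4354).
Converting back: φ = atan2(z, √(x²+y²)) = 25.81°, λ = atan2(y, x) = -68.43°.

25.81°, -68.43°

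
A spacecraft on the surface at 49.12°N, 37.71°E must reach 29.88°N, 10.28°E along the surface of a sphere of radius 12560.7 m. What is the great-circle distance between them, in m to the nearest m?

6208 m

In radians: φ₁ = 0.8573, φ₂ = 0.5215, Δλ = -27.430° = -0.4787 rad.
cos c = sin φ₁ sin φ₂ + cos φ₁ cos φ₂ cos Δλ = (0.7561)(0.4982) + (0.6545)(0.8671)(0.8876) = 0.88035,
so c = arccos(0.88035) = 0.49420 rad.
Distance = R·c = 12560.7 × 0.4942 ≈ 6208 m.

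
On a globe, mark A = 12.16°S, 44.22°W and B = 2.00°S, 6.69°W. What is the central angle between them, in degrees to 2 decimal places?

In radians: φ₁ = -0.2122, φ₂ = -0.0349, Δλ = 37.530° = 0.6550 rad.
Haversine: a = sin²(Δφ/2) + cos φ₁ cos φ₂ sin²(Δλ/2) = 0.0078 + (0.9776)(0.9994)(0.1035) = 0.10894.
Central angle c = 2·arcsin(√a) = 0.67273 rad.
So the angular separation is 38.54°.

38.54°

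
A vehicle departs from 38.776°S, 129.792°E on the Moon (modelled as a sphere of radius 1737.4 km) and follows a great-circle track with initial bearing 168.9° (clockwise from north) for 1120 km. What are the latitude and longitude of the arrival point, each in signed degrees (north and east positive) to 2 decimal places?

Angular distance δ = d/R = 1120/1737.4 = 0.64464 rad; initial bearing θ = 2.9479 rad.
sin φ₂ = sin φ₁ cos δ + cos φ₁ sin δ cos θ = (-0.6263)(0.7993) + (0.7796)(0.6009)(-0.9813) = -0.9603, so φ₂ = -73.80°.
Δλ = atan2(sin θ sin δ cos φ₁, cos δ − sin φ₁ sin φ₂) = atan2(0.0902, 0.1979) = 24.501°.
λ₂ = 129.792° + 24.501° = 154.29°.

-73.80°, 154.29°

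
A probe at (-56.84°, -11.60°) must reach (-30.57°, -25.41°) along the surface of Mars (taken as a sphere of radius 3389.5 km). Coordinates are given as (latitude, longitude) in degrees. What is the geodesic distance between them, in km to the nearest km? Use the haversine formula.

1655 km

With latitudes φ₁ = -56.840°, φ₂ = -30.570° and longitude difference Δλ = -13.810°:
Haversine: a = sin²(Δφ/2) + cos φ₁ cos φ₂ sin²(Δλ/2) = 0.0516 + (0.5470)(0.8610)(0.0145) = 0.05845.
Central angle c = 2·arcsin(√a) = 0.48836 rad.
Distance = R·c = 3389.5 × 0.4884 ≈ 1655 km.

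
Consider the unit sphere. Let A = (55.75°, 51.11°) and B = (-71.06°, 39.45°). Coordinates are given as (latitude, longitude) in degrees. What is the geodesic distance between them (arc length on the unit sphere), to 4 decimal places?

2.2180

With latitudes φ₁ = 55.750°, φ₂ = -71.060° and longitude difference Δλ = -11.660°:
cos c = sin φ₁ sin φ₂ + cos φ₁ cos φ₂ cos Δλ = (0.8266)(-0.9459) + (0.5628)(0.3246)(0.9794) = -0.60293,
so c = arccos(-0.60293) = 2.21797 rad.
On the unit sphere the arc length equals the central angle: 2.2180.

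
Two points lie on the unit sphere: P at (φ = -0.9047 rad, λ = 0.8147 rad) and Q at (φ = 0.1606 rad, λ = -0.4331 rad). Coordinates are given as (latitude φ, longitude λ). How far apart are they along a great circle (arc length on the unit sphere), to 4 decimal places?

1.5029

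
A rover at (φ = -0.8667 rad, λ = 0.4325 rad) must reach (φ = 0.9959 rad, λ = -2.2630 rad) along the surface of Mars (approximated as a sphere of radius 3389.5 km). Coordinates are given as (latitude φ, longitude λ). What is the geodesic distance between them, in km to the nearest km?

Let φ₁ = -0.8667 rad, φ₂ = 0.9959 rad, and Δλ = -2.6955 rad.
Haversine: a = sin²(Δφ/2) + cos φ₁ cos φ₂ sin²(Δλ/2) = 0.6438 + (0.6473)(0.5437)(0.9511) = 0.97861.
Central angle c = 2·arcsin(√a) = 2.84803 rad.
Distance = R·c = 3389.5 × 2.8480 ≈ 9653 km.

9653 km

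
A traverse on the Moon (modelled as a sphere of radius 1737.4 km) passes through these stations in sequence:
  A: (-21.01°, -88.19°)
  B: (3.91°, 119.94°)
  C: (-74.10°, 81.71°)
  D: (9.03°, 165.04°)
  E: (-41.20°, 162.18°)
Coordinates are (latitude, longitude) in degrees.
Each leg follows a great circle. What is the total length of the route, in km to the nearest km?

Leg A→B: central angle 2.5788 rad, distance 4480.5 km.
Leg B→C: central angle 1.4211 rad, distance 2469.0 km.
Leg C→D: central angle 1.6906 rad, distance 2937.3 km.
Leg D→E: central angle 0.8779 rad, distance 1525.2 km.
Total: 4480.5 + 2469.0 + 2937.3 + 1525.2 ≈ 11412 km.

11412 km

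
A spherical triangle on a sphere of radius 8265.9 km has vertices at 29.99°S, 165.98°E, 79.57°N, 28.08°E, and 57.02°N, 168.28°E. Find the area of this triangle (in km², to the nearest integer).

15771298 km²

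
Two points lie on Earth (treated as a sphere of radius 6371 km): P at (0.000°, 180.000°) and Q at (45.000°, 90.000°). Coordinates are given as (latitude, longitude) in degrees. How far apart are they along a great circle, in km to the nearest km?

In radians: φ₁ = 0.0000, φ₂ = 0.7854, Δλ = -90.000° = -1.5708 rad.
cos c = sin φ₁ sin φ₂ + cos φ₁ cos φ₂ cos Δλ = (0.0000)(0.7071) + (1.0000)(0.7071)(0.0000) = -0.00000,
so c = arccos(-0.00000) = 1.57080 rad.
Distance = R·c = 6371 × 1.5708 ≈ 10008 km.

10008 km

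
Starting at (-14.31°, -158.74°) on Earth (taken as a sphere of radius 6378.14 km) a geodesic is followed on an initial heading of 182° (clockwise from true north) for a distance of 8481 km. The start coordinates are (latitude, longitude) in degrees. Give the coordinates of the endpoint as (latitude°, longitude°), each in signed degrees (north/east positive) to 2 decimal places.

Angular distance δ = d/R = 8481/6378.14 = 1.32970 rad; initial bearing θ = 3.1765 rad.
sin φ₂ = sin φ₁ cos δ + cos φ₁ sin δ cos θ = (-0.2472)(0.2388) + (0.9690)(0.9711)(-0.9994) = -0.9994, so φ₂ = -88.00°.
Δλ = atan2(sin θ sin δ cos φ₁, cos δ − sin φ₁ sin φ₂) = atan2(-0.0328, -0.0082) = -104.099°.
λ₂ = -158.740° − 104.099° = -262.84° → 97.16° after wrapping to (−180°, 180°].

-88.00°, 97.16°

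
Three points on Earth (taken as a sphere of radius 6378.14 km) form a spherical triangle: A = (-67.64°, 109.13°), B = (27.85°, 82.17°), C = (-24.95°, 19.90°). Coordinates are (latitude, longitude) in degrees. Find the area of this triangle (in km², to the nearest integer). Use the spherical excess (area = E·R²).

Side lengths (central angles): a = 1.3939, b = 1.1650, c = 1.7034 rad; semiperimeter s = 2.1312.
By l'Huilier's theorem, tan(E/4) = √[tan(s/2) tan((s−a)/2) tan((s−b)/2) tan((s−c)/2)], giving spherical excess E = 1.0997 rad.
Area = E·R² = 1.0997 × (6378.14)² ≈ 44738240 km².

44738240 km²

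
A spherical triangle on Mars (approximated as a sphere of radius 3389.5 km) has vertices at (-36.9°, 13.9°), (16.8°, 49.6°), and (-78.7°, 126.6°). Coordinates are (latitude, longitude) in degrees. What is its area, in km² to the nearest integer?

Side lengths (central angles): a = 1.8144, b = 1.0142, c = 1.1061 rad; semiperimeter s = 1.9674.
By l'Huilier's theorem, tan(E/4) = √[tan(s/2) tan((s−a)/2) tan((s−b)/2) tan((s−c)/2)], giving spherical excess E = 0.6551 rad.
Area = E·R² = 0.6551 × (3389.5)² ≈ 7526035 km².

7526035 km²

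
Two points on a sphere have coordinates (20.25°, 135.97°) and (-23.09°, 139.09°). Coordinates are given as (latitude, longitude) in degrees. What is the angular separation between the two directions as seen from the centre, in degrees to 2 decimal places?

Let φ₁ = 0.3534 rad, φ₂ = -0.4030 rad, and Δλ = 0.0545 rad.
cos c = sin φ₁ sin φ₂ + cos φ₁ cos φ₂ cos Δλ = (0.3461)(-0.3922) + (0.9382)(0.9199)(0.9985) = 0.72601,
so c = arccos(0.72601) = 0.75829 rad.
So the angular separation is 43.45°.

43.45°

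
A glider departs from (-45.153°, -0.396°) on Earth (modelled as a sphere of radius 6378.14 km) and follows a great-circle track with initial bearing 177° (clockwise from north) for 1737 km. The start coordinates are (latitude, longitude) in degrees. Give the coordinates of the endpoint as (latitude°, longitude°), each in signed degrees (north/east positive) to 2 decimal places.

-60.73°, 1.25°

Angular distance δ = d/R = 1737/6378.14 = 0.27234 rad; initial bearing θ = 3.0892 rad.
sin φ₂ = sin φ₁ cos δ + cos φ₁ sin δ cos θ = (-0.7090)(0.9631) + (0.7052)(0.2690)(-0.9986) = -0.8723, so φ₂ = -60.73°.
Δλ = atan2(sin θ sin δ cos φ₁, cos δ − sin φ₁ sin φ₂) = atan2(0.0099, 0.3447) = 1.650°.
λ₂ = -0.396° + 1.650° = 1.25°.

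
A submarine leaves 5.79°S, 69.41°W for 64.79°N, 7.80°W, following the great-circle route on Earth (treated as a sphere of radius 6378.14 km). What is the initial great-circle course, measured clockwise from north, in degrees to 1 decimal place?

22.1°

Δλ = 61.610° = 1.0753 rad.
y = sin Δλ · cos φ₂ = (0.8797)(0.4259) = 0.3747
x = cos φ₁ sin φ₂ − sin φ₁ cos φ₂ cos Δλ = (0.9949)(0.9048) − (-0.1009)(0.4259)(0.4755) = 0.9206
θ = atan2(y, x) = 22.15°, so the bearing is 22.1°.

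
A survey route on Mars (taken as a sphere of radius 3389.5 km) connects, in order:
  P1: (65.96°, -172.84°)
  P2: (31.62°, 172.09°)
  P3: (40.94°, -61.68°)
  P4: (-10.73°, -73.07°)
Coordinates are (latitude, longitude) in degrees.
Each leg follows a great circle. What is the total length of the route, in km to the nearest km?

10670 km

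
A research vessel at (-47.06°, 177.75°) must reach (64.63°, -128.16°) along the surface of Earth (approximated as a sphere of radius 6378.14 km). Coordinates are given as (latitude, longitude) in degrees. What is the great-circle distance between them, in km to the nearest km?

13287 km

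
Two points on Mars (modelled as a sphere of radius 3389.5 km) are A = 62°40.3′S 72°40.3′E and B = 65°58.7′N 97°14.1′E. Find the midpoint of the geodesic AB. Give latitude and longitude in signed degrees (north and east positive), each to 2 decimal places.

The central angle between A and B is δ = 2.2672 rad.
With f = 0.5, the slerp weights are sin((1−f)δ)/sin δ = 1.1809 and sin(fδ)/sin δ = 1.1809.
Weighted sum of the unit vectors: (1.1809)·(0.1367,0.4383,-0.8884) + (1.1809)·(-0.0513,0.4038,0.9134) = (0.1009, 0.9945, 0.0295).
Converting back: φ = atan2(z, √(x²+y²)) = 1.69°, λ = atan2(y, x) = 84.20°.

1.69°, 84.20°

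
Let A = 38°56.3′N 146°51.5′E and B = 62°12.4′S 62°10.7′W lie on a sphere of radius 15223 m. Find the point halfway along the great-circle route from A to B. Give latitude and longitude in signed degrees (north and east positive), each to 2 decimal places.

-30.56°, 178.30°

Central angle δ = 2.6323 rad. Interpolating on the sphere with fraction f = 0.5:
P = [sin((1−f)δ)·A + sin(fδ)·B] / sin δ = 1.9848·A + 1.9848·B in Cartesian coordinates,
giving P = (-0.8607, 0.0255, -0.5084), i.e. latitude -30.56°, longitude 178.30°.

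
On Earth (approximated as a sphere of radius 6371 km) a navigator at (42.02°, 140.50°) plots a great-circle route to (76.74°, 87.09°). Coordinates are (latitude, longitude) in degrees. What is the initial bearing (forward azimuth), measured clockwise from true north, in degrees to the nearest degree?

344°

With φ₁ = 0.7334, φ₂ = 1.3394, Δλ = -0.9322 rad, the forward-azimuth formula gives
θ = atan2( sin Δλ cos φ₂ , cos φ₁ sin φ₂ − sin φ₁ cos φ₂ cos Δλ ) = atan2(-0.1842, 0.6316) = -16.26°.
Adding 360° brings this into [0°, 360°): 344°.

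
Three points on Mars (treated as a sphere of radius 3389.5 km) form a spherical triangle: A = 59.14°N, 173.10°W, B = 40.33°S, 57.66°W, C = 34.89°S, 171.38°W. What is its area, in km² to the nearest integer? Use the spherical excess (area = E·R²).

25926451 km²

Side lengths (central angles): a = 1.4519, b = 1.6413, c = 2.3797 rad; semiperimeter s = 2.7364.
By l'Huilier's theorem, tan(E/4) = √[tan(s/2) tan((s−a)/2) tan((s−b)/2) tan((s−c)/2)], giving spherical excess E = 2.2567 rad.
Area = E·R² = 2.2567 × (3389.5)² ≈ 25926451 km².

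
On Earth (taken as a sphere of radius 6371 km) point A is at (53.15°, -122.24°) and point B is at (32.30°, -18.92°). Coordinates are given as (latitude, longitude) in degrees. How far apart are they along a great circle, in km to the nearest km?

7994 km

In radians: φ₁ = 0.9276, φ₂ = 0.5637, Δλ = 103.320° = 1.8033 rad.
Haversine: a = sin²(Δφ/2) + cos φ₁ cos φ₂ sin²(Δλ/2) = 0.0327 + (0.5997)(0.8453)(0.6152) = 0.34460.
Central angle c = 2·arcsin(√a) = 1.25476 rad.
Distance = R·c = 6371 × 1.2548 ≈ 7994 km.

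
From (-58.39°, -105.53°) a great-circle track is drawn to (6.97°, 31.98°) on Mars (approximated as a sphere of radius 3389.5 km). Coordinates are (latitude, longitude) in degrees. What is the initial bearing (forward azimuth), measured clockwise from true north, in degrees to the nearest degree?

130°

With φ₁ = -1.0191, φ₂ = 0.1216, Δλ = 2.4000 rad, the forward-azimuth formula gives
θ = atan2( sin Δλ cos φ₂ , cos φ₁ sin φ₂ − sin φ₁ cos φ₂ cos Δλ ) = atan2(0.6705, -0.5597) = 129.86°.
So the initial bearing is 130°.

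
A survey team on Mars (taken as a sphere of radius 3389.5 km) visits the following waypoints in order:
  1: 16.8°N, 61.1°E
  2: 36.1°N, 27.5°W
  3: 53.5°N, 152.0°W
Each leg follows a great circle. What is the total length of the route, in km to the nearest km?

9316 km

Leg 1→2: central angle 1.3805 rad, distance 4679.0 km.
Leg 2→3: central angle 1.3680 rad, distance 4636.8 km.
Total: 4679.0 + 4636.8 ≈ 9316 km.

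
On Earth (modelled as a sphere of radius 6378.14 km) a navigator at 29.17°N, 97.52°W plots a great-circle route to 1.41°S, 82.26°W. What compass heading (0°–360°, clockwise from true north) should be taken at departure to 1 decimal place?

151.8°

With φ₁ = 0.5091, φ₂ = -0.0246, Δλ = 0.2663 rad, the forward-azimuth formula gives
θ = atan2( sin Δλ cos φ₂ , cos φ₁ sin φ₂ − sin φ₁ cos φ₂ cos Δλ ) = atan2(0.2631, -0.4916) = 151.84°.
So the initial bearing is 151.8°.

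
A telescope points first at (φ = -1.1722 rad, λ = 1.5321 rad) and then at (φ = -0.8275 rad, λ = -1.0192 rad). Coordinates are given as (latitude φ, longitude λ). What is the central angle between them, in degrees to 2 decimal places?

62.59°

In radians: φ₁ = -1.1722, φ₂ = -0.8275, Δλ = -146.179° = -2.5513 rad.
cos c = sin φ₁ sin φ₂ + cos φ₁ cos φ₂ cos Δλ = (-0.9216)(-0.7362) + (0.3881)(0.6767)(-0.8308) = 0.46032,
so c = arccos(0.46032) = 1.09244 rad.
So the angular separation is 62.59°.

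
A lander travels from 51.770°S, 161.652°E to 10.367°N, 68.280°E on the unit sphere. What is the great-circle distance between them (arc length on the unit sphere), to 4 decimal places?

1.7489

In radians: φ₁ = -0.9036, φ₂ = 0.1809, Δλ = -93.372° = -1.6296 rad.
Haversine: a = sin²(Δφ/2) + cos φ₁ cos φ₂ sin²(Δλ/2) = 0.2663 + (0.6188)(0.9837)(0.5294) = 0.58858.
Central angle c = 2·arcsin(√a) = 1.74890 rad.
On the unit sphere the arc length equals the central angle: 1.7489.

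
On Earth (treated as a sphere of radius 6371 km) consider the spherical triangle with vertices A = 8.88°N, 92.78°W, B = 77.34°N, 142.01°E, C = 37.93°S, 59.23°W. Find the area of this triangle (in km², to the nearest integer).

28646205 km²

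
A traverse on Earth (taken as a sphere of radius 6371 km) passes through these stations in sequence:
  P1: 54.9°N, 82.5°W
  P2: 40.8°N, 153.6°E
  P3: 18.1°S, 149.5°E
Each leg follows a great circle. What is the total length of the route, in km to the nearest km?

14684 km

Leg P1→P2: central angle 1.2747 rad, distance 8120.9 km.
Leg P2→P3: central angle 1.0301 rad, distance 6563.1 km.
Total: 8120.9 + 6563.1 ≈ 14684 km.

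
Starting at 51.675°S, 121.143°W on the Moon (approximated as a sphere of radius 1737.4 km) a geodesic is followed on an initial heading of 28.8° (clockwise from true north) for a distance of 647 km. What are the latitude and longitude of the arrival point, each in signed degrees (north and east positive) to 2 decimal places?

-32.21°, -109.19°

Angular distance δ = d/R = 647/1737.4 = 0.37240 rad; initial bearing θ = 0.5027 rad.
sin φ₂ = sin φ₁ cos δ + cos φ₁ sin δ cos θ = (-0.7845)(0.9315) + (0.6201)(0.3638)(0.8763) = -0.5330, so φ₂ = -32.21°.
Δλ = atan2(sin θ sin δ cos φ₁, cos δ − sin φ₁ sin φ₂) = atan2(0.1087, 0.5133) = 11.956°.
λ₂ = -121.143° + 11.956° = -109.19°.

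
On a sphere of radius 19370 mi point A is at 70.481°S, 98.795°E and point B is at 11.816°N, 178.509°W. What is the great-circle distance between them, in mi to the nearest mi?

33371 mi

In radians: φ₁ = -1.2301, φ₂ = 0.2062, Δλ = 82.696° = 1.4433 rad.
cos c = sin φ₁ sin φ₂ + cos φ₁ cos φ₂ cos Δλ = (-0.9425)(0.2048) + (0.3341)(0.9788)(0.1271) = -0.15142,
so c = arccos(-0.15142) = 1.72280 rad.
Distance = R·c = 19370 × 1.7228 ≈ 33371 mi.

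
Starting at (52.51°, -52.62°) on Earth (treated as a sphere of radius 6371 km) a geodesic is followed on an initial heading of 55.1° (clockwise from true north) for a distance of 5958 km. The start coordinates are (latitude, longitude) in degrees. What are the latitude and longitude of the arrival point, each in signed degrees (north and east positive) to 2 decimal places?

48.70°, 37.73°

Angular distance δ = d/R = 5958/6371 = 0.93518 rad; initial bearing θ = 0.9617 rad.
sin φ₂ = sin φ₁ cos δ + cos φ₁ sin δ cos θ = (0.7935)(0.5937) + (0.6086)(0.8047)(0.5721) = 0.7513, so φ₂ = 48.70°.
Δλ = atan2(sin θ sin δ cos φ₁, cos δ − sin φ₁ sin φ₂) = atan2(0.4017, -0.0024) = 90.346°.
λ₂ = -52.620° + 90.346° = 37.73°.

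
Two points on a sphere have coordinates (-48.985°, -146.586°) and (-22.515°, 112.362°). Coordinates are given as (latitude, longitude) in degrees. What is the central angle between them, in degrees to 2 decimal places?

80.05°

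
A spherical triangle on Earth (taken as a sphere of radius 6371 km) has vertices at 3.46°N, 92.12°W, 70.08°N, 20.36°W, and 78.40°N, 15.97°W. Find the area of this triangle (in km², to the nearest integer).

4790607 km²

Side lengths (central angles): a = 0.1466, b = 1.4634, c = 1.4069 rad; semiperimeter s = 1.5084.
By l'Huilier's theorem, tan(E/4) = √[tan(s/2) tan((s−a)/2) tan((s−b)/2) tan((s−c)/2)], giving spherical excess E = 0.1180 rad.
Area = E·R² = 0.1180 × (6371)² ≈ 4790607 km².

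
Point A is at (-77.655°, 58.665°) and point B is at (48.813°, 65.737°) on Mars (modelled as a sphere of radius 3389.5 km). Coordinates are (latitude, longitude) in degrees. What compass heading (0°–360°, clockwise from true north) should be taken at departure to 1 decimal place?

5.8°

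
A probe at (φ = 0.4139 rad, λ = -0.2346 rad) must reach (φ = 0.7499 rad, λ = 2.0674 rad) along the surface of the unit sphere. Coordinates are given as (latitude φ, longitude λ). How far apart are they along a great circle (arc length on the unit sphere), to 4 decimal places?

1.7449

Let φ₁ = 0.4139 rad, φ₂ = 0.7499 rad, and Δλ = 2.3020 rad.
Haversine: a = sin²(Δφ/2) + cos φ₁ cos φ₂ sin²(Δλ/2) = 0.0280 + (0.9156)(0.7318)(0.8339) = 0.58663.
Central angle c = 2·arcsin(√a) = 1.74494 rad.
On the unit sphere the arc length equals the central angle: 1.7449.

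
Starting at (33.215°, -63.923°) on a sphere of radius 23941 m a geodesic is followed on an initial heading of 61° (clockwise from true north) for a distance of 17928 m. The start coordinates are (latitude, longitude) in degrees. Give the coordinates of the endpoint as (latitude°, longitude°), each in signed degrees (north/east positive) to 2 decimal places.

Angular distance δ = d/R = 17928/23941 = 0.74884 rad; initial bearing θ = 1.0647 rad.
sin φ₂ = sin φ₁ cos δ + cos φ₁ sin δ cos θ = (0.5478)(0.7325) + (0.8366)(0.6808)(0.4848) = 0.6774, so φ₂ = 42.64°.
Δλ = atan2(sin θ sin δ cos φ₁, cos δ − sin φ₁ sin φ₂) = atan2(0.4982, 0.3614) = 54.038°.
λ₂ = -63.923° + 54.038° = -9.89°.

42.64°, -9.89°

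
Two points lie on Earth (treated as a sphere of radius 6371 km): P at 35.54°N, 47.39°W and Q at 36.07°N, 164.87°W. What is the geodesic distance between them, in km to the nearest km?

9761 km

Let φ₁ = 0.6203 rad, φ₂ = 0.6295 rad, and Δλ = -2.0504 rad.
Haversine: a = sin²(Δφ/2) + cos φ₁ cos φ₂ sin²(Δλ/2) = 0.0000 + (0.8137)(0.8083)(0.7307) = 0.48063.
Central angle c = 2·arcsin(√a) = 1.53205 rad.
Distance = R·c = 6371 × 1.5320 ≈ 9761 km.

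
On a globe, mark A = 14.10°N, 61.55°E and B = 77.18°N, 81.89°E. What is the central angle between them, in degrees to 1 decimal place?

63.9°

In radians: φ₁ = 0.2461, φ₂ = 1.3470, Δλ = 20.340° = 0.3550 rad.
cos c = sin φ₁ sin φ₂ + cos φ₁ cos φ₂ cos Δλ = (0.2436)(0.9751) + (0.9699)(0.2219)(0.9376) = 0.43933,
so c = arccos(0.43933) = 1.11595 rad.
So the angular separation is 63.9°.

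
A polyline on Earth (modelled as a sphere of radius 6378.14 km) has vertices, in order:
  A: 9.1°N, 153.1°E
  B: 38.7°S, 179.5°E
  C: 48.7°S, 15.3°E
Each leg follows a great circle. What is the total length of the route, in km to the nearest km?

Leg A→B: central angle 0.9381 rad, distance 5983.1 km.
Leg B→C: central angle 1.5967 rad, distance 10184.0 km.
Total: 5983.1 + 10184.0 ≈ 16167 km.

16167 km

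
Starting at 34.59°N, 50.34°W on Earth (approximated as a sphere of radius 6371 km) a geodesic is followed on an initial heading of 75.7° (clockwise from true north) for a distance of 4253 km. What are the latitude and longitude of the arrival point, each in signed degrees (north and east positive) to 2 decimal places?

34.87°, -3.36°

Angular distance δ = d/R = 4253/6371 = 0.66756 rad; initial bearing θ = 1.3212 rad.
sin φ₂ = sin φ₁ cos δ + cos φ₁ sin δ cos θ = (0.5677)(0.7853) + (0.8232)(0.6191)(0.2470) = 0.5717, so φ₂ = 34.87°.
Δλ = atan2(sin θ sin δ cos φ₁, cos δ − sin φ₁ sin φ₂) = atan2(0.4938, 0.4608) = 46.984°.
λ₂ = -50.340° + 46.984° = -3.36°.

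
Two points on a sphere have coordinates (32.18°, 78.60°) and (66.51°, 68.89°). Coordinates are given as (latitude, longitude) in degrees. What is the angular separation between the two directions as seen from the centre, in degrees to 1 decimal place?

With latitudes φ₁ = 32.180°, φ₂ = 66.510° and longitude difference Δλ = -9.710°:
cos c = sin φ₁ sin φ₂ + cos φ₁ cos φ₂ cos Δλ = (0.5326)(0.9171) + (0.8464)(0.3986)(0.9857) = 0.82097,
so c = arccos(0.82097) = 0.60769 rad.
So the angular separation is 34.8°.

34.8°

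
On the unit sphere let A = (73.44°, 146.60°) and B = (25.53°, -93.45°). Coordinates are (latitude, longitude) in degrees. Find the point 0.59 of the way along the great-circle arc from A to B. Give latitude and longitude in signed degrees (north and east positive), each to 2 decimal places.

54.13°, -106.19°

Central angle δ = 1.2821 rad. Interpolating on the sphere with fraction f = 0.59:
P = [sin((1−f)δ)·A + sin(fδ)·B] / sin δ = 0.5234·A + 0.7160·B in Cartesian coordinates,
giving P = (-0.1634, -0.5628, 0.8103), i.e. latitude 54.13°, longitude -106.19°.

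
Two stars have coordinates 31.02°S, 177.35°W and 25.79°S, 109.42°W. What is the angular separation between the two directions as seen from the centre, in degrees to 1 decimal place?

59.1°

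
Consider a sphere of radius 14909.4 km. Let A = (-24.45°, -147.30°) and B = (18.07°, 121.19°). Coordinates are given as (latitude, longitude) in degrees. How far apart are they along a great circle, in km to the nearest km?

25682 km

In radians: φ₁ = -0.4267, φ₂ = 0.3154, Δλ = -91.510° = -1.5972 rad.
cos c = sin φ₁ sin φ₂ + cos φ₁ cos φ₂ cos Δλ = (-0.4139)(0.3102) + (0.9103)(0.9507)(-0.0264) = -0.15119,
so c = arccos(-0.15119) = 1.72257 rad.
Distance = R·c = 14909.4 × 1.7226 ≈ 25682 km.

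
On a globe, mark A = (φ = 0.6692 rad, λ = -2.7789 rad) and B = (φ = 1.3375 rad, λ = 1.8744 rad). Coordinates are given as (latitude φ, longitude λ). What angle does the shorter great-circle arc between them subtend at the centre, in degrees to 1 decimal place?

With latitudes φ₁ = 38.342°, φ₂ = 76.633° and longitude difference Δλ = -93.386°:
Haversine: a = sin²(Δφ/2) + cos φ₁ cos φ₂ sin²(Δλ/2) = 0.1076 + (0.7843)(0.2312)(0.5295) = 0.20358.
Central angle c = 2·arcsin(√a) = 0.93621 rad.
So the angular separation is 53.6°.

53.6°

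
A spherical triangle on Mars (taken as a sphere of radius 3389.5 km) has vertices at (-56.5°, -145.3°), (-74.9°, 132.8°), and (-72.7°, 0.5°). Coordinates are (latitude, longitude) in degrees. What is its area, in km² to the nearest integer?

Side lengths (central angles): a = 0.5163, b = 0.8494, c = 0.6000 rad; semiperimeter s = 0.9828.
By l'Huilier's theorem, tan(E/4) = √[tan(s/2) tan((s−a)/2) tan((s−b)/2) tan((s−c)/2)], giving spherical excess E = 0.1622 rad.
Area = E·R² = 0.1622 × (3389.5)² ≈ 1863707 km².

1863707 km²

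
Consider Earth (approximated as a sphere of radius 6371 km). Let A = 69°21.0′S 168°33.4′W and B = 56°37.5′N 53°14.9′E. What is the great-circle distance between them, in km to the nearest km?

Let φ₁ = -1.2104 rad, φ₂ = 0.9883 rad, and Δλ = -2.4120 rad.
Haversine: a = sin²(Δφ/2) + cos φ₁ cos φ₂ sin²(Δλ/2) = 0.7937 + (0.3527)(0.5501)(0.8727) = 0.96302.
Central angle c = 2·arcsin(√a) = 2.75460 rad.
Distance = R·c = 6371 × 2.7546 ≈ 17550 km.

17550 km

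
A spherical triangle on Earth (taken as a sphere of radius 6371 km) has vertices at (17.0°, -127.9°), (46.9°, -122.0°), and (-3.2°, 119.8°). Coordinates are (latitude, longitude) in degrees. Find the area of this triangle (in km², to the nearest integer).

31933659 km²

Side lengths (central angles): a = 1.9424, b = 1.9591, c = 0.5288 rad; semiperimeter s = 2.2151.
By l'Huilier's theorem, tan(E/4) = √[tan(s/2) tan((s−a)/2) tan((s−b)/2) tan((s−c)/2)], giving spherical excess E = 0.7867 rad.
Area = E·R² = 0.7867 × (6371)² ≈ 31933659 km².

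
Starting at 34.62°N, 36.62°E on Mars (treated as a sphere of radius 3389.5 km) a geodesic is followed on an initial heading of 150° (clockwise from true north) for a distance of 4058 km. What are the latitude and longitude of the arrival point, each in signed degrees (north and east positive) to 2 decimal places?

Angular distance δ = d/R = 4058/3389.5 = 1.19723 rad; initial bearing θ = 2.6180 rad.
sin φ₂ = sin φ₁ cos δ + cos φ₁ sin δ cos θ = (0.5681)(0.3649) + (0.8229)(0.9310)(-0.8660) = -0.4562, so φ₂ = -27.14°.
Δλ = atan2(sin θ sin δ cos φ₁, cos δ − sin φ₁ sin φ₂) = atan2(0.3831, 0.6241) = 31.542°.
λ₂ = 36.620° + 31.542° = 68.16°.

-27.14°, 68.16°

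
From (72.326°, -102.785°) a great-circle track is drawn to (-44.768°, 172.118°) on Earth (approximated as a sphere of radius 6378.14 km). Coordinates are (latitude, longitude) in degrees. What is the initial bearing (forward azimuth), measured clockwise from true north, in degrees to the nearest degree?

Δλ = -85.097° = -1.4852 rad.
y = sin Δλ · cos φ₂ = (-0.9963)(0.7100) = -0.7074
x = cos φ₁ sin φ₂ − sin φ₁ cos φ₂ cos Δλ = (0.3036)(-0.7042) − (0.9528)(0.7100)(0.0855) = -0.2716
θ = atan2(y, x) = -111.01°; adding 360° gives 249°.

249°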